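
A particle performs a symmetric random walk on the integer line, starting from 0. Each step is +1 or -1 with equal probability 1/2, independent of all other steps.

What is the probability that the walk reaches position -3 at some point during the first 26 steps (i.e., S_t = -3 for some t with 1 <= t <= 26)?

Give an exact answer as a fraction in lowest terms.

Answer: 1168527/2097152

Derivation:
Count via complement. Let g(t,s) = #length-t paths at position s with S_1..S_t all ≠ -3.
g(t,s) = g(t-1,s-1) + g(t-1,s+1) for s ≠ -3; g(t,-3) = 0.
t=0: g(0,0)=1
t=1: g(1,-1)=1 g(1,1)=1
t=2: g(2,-2)=1 g(2,0)=2 g(2,2)=1
t=3: g(3,-1)=3 g(3,1)=3 g(3,3)=1
t=4: g(4,-2)=3 g(4,0)=6 g(4,2)=4 g(4,4)=1
t=5: g(5,-1)=9 g(5,1)=10 g(5,3)=5 g(5,5)=1
t=6: g(6,-2)=9 g(6,0)=19 g(6,2)=15 g(6,4)=6 g(6,6)=1
t=7: g(7,-1)=28 g(7,1)=34 g(7,3)=21 g(7,5)=7 g(7,7)=1
t=8: g(8,-2)=28 g(8,0)=62 g(8,2)=55 g(8,4)=28 g(8,6)=8 g(8,8)=1
t=9: g(9,-1)=90 g(9,1)=117 g(9,3)=83 g(9,5)=36 g(9,7)=9 g(9,9)=1
t=10: g(10,-2)=90 g(10,0)=207 g(10,2)=200 g(10,4)=119 g(10,6)=45 g(10,8)=10 g(10,10)=1
t=11: g(11,-1)=297 g(11,1)=407 g(11,3)=319 g(11,5)=164 g(11,7)=55 g(11,9)=11 g(11,11)=1
t=12: g(12,-2)=297 g(12,0)=704 g(12,2)=726 g(12,4)=483 g(12,6)=219 g(12,8)=66 g(12,10)=12 g(12,12)=1
t=13: g(13,-1)=1001 g(13,1)=1430 g(13,3)=1209 g(13,5)=702 g(13,7)=285 g(13,9)=78 g(13,11)=13 g(13,13)=1
t=14: g(14,-2)=1001 g(14,0)=2431 g(14,2)=2639 g(14,4)=1911 g(14,6)=987 g(14,8)=363 g(14,10)=91 g(14,12)=14 g(14,14)=1
t=15: g(15,-1)=3432 g(15,1)=5070 g(15,3)=4550 g(15,5)=2898 g(15,7)=1350 g(15,9)=454 g(15,11)=105 g(15,13)=15 g(15,15)=1
t=16: g(16,-2)=3432 g(16,0)=8502 g(16,2)=9620 g(16,4)=7448 g(16,6)=4248 g(16,8)=1804 g(16,10)=559 g(16,12)=120 g(16,14)=16 g(16,16)=1
t=17: g(17,-1)=11934 g(17,1)=18122 g(17,3)=17068 g(17,5)=11696 g(17,7)=6052 g(17,9)=2363 g(17,11)=679 g(17,13)=136 g(17,15)=17 g(17,17)=1
t=18: g(18,-2)=11934 g(18,0)=30056 g(18,2)=35190 g(18,4)=28764 g(18,6)=17748 g(18,8)=8415 g(18,10)=3042 g(18,12)=815 g(18,14)=153 g(18,16)=18 g(18,18)=1
t=19: g(19,-1)=41990 g(19,1)=65246 g(19,3)=63954 g(19,5)=46512 g(19,7)=26163 g(19,9)=11457 g(19,11)=3857 g(19,13)=968 g(19,15)=171 g(19,17)=19 g(19,19)=1
t=20: g(20,-2)=41990 g(20,0)=107236 g(20,2)=129200 g(20,4)=110466 g(20,6)=72675 g(20,8)=37620 g(20,10)=15314 g(20,12)=4825 g(20,14)=1139 g(20,16)=190 g(20,18)=20 g(20,20)=1
t=21: g(21,-1)=149226 g(21,1)=236436 g(21,3)=239666 g(21,5)=183141 g(21,7)=110295 g(21,9)=52934 g(21,11)=20139 g(21,13)=5964 g(21,15)=1329 g(21,17)=210 g(21,19)=21 g(21,21)=1
t=22: g(22,-2)=149226 g(22,0)=385662 g(22,2)=476102 g(22,4)=422807 g(22,6)=293436 g(22,8)=163229 g(22,10)=73073 g(22,12)=26103 g(22,14)=7293 g(22,16)=1539 g(22,18)=231 g(22,20)=22 g(22,22)=1
t=23: g(23,-1)=534888 g(23,1)=861764 g(23,3)=898909 g(23,5)=716243 g(23,7)=456665 g(23,9)=236302 g(23,11)=99176 g(23,13)=33396 g(23,15)=8832 g(23,17)=1770 g(23,19)=253 g(23,21)=23 g(23,23)=1
t=24: g(24,-2)=534888 g(24,0)=1396652 g(24,2)=1760673 g(24,4)=1615152 g(24,6)=1172908 g(24,8)=692967 g(24,10)=335478 g(24,12)=132572 g(24,14)=42228 g(24,16)=10602 g(24,18)=2023 g(24,20)=276 g(24,22)=24 g(24,24)=1
t=25: g(25,-1)=1931540 g(25,1)=3157325 g(25,3)=3375825 g(25,5)=2788060 g(25,7)=1865875 g(25,9)=1028445 g(25,11)=468050 g(25,13)=174800 g(25,15)=52830 g(25,17)=12625 g(25,19)=2299 g(25,21)=300 g(25,23)=25 g(25,25)=1
t=26: g(26,-2)=1931540 g(26,0)=5088865 g(26,2)=6533150 g(26,4)=6163885 g(26,6)=4653935 g(26,8)=2894320 g(26,10)=1496495 g(26,12)=642850 g(26,14)=227630 g(26,16)=65455 g(26,18)=14924 g(26,20)=2599 g(26,22)=325 g(26,24)=26 g(26,26)=1
Paths never hitting -3: Σ_s g(26,s) = 29716000
Paths hitting -3: 2^26 - 29716000 = 37392864
P = 37392864/67108864 = 1168527/2097152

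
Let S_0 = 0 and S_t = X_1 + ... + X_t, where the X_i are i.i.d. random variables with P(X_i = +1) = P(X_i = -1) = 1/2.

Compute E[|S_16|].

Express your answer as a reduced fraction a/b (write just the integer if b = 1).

S_16 takes values m ≡ 0 (mod 2) with |m| ≤ 16; P(S_16=m) = C(16,(16+m)/2)/2^16.
Total paths: 2^16 = 65536
Distribution: P(S=-16)=1/65536, P(S=-14)=16/65536, P(S=-12)=120/65536, P(S=-10)=560/65536, P(S=-8)=1820/65536, P(S=-6)=4368/65536, P(S=-4)=8008/65536, P(S=-2)=11440/65536, P(S=0)=12870/65536, P(S=2)=11440/65536, P(S=4)=8008/65536, P(S=6)=4368/65536, P(S=8)=1820/65536, P(S=10)=560/65536, P(S=12)=120/65536, P(S=14)=16/65536, P(S=16)=1/65536
E[|S_16|] = Σ_m |m|·P(S_16=m) = 205920/65536 = 6435/2048

Answer: 6435/2048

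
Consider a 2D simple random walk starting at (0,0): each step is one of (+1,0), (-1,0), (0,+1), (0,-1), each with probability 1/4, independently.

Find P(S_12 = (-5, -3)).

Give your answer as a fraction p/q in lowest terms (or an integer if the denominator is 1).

Let h be the number of horizontal steps (so 12-h are vertical). To end at (-5,-3) need (h-5)/2 right-steps and ((12-h)-3)/2 up-steps.
Sum over h with 5 ≤ h ≤ 9, h ≡ 1 (mod 2), 12-h ≡ 1 (mod 2):
h=5: C(12,5)·C(5,0)·C(7,2) = 792·1·21 = 16632
h=7: C(12,7)·C(7,1)·C(5,1) = 792·7·5 = 27720
h=9: C(12,9)·C(9,2)·C(3,0) = 220·36·1 = 7920
Total favorable: 52272
Total paths: 4^12 = 16777216
P = 52272/16777216 = 3267/1048576

Answer: 3267/1048576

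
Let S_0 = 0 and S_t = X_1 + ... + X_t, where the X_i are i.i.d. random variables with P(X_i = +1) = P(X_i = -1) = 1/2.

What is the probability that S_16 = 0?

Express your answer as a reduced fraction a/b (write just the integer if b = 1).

To return to 0 after 16 steps: need exactly 8 steps of +1 and 8 of -1.
Favorable paths: C(16,8) = 12870
Total paths: 2^16 = 65536
P = 12870/65536 = 6435/32768

Answer: 6435/32768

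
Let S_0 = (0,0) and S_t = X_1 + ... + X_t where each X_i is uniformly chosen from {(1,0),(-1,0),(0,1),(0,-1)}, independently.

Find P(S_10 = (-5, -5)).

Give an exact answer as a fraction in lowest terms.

Let h be the number of horizontal steps (so 10-h are vertical). To end at (-5,-5) need (h-5)/2 right-steps and ((10-h)-5)/2 up-steps.
Sum over h with 5 ≤ h ≤ 5, h ≡ 1 (mod 2), 10-h ≡ 1 (mod 2):
h=5: C(10,5)·C(5,0)·C(5,0) = 252·1·1 = 252
Total favorable: 252
Total paths: 4^10 = 1048576
P = 252/1048576 = 63/262144

Answer: 63/262144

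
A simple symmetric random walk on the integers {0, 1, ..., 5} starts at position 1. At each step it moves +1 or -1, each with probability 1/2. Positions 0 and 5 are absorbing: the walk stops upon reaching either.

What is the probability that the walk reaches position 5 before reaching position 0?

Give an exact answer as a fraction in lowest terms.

Answer: 1/5

Derivation:
Symmetric walk (p = 1/2): the harmonic-function argument gives P(hit 5 before 0 | start at 1) = a/N.
P = 1/5 = 1/5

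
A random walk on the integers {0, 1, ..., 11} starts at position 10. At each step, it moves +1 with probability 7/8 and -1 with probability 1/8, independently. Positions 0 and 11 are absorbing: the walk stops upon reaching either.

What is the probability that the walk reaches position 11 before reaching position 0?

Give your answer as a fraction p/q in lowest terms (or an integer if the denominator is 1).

Biased walk: p = 7/8, q = 1/8, r = q/p = 1/7
Gambler's ruin: P(hit 11 before 0 | start at 10) = (1 - r^a)/(1 - r^N)
r^10 = 1/282475249; r^11 = 1/1977326743
P = (1 - 1/282475249) / (1 - 1/1977326743) = 282475248/282475249 / 1977326742/1977326743 = 329554456/329554457

Answer: 329554456/329554457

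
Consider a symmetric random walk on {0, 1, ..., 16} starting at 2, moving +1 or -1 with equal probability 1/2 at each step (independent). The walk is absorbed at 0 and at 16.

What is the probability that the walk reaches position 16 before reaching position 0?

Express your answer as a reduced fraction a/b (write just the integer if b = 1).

Answer: 1/8

Derivation:
Symmetric walk (p = 1/2): the harmonic-function argument gives P(hit 16 before 0 | start at 2) = a/N.
P = 2/16 = 1/8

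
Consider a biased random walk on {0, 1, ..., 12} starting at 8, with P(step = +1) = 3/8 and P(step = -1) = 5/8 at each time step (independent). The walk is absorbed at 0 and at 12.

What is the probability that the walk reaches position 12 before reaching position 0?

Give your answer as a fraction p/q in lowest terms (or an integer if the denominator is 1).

Answer: 57186/447811

Derivation:
Biased walk: p = 3/8, q = 5/8, r = q/p = 5/3
Gambler's ruin: P(hit 12 before 0 | start at 8) = (1 - r^a)/(1 - r^N)
r^8 = 390625/6561; r^12 = 244140625/531441
P = (1 - 390625/6561) / (1 - 244140625/531441) = -384064/6561 / -243609184/531441 = 57186/447811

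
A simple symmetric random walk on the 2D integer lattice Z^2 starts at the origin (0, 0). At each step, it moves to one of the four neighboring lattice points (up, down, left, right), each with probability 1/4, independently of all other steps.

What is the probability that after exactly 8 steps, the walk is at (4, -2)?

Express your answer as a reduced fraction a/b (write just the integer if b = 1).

Let h be the number of horizontal steps (so 8-h are vertical). To end at (4,-2) need (h+4)/2 right-steps and ((8-h)-2)/2 up-steps.
Sum over h with 4 ≤ h ≤ 6, h ≡ 0 (mod 2), 8-h ≡ 0 (mod 2):
h=4: C(8,4)·C(4,4)·C(4,1) = 70·1·4 = 280
h=6: C(8,6)·C(6,5)·C(2,0) = 28·6·1 = 168
Total favorable: 448
Total paths: 4^8 = 65536
P = 448/65536 = 7/1024

Answer: 7/1024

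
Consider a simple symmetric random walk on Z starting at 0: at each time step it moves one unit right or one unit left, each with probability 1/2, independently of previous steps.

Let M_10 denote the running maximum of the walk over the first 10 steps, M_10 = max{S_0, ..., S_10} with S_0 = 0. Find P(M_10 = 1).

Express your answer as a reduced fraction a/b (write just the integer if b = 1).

Answer: 105/512

Derivation:
Let M_10 = max(S_0,...,S_10). Use the reflection principle: for j ≥ 1, #{paths with M_10 ≥ j} = #{S_10 ≥ j} + #{S_10 ≥ j+1}.
By reflection, #{M_10 ≥ 1} = #{S_10 ≥ 1} + #{S_10 ≥ 2} = 386 + 386 = 772.
#{M_10 ≥ 2} = #{S_10 ≥ 2} + #{S_10 ≥ 3} = 386 + 176 = 562.
#{M_10 = 1} = 772 - 562 = 210.
P(M_10 = 1) = 210/1024 = 105/512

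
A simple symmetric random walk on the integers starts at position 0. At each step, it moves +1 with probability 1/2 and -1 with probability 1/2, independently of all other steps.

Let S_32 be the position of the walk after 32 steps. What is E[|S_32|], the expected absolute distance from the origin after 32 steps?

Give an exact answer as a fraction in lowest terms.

S_32 takes values m ≡ 0 (mod 2) with |m| ≤ 32; P(S_32=m) = C(32,(32+m)/2)/2^32.
Total paths: 2^32 = 4294967296
Distribution: P(S=-32)=1/4294967296, P(S=-30)=32/4294967296, P(S=-28)=496/4294967296, P(S=-26)=4960/4294967296, P(S=-24)=35960/4294967296, P(S=-22)=201376/4294967296, P(S=-20)=906192/4294967296, P(S=-18)=3365856/4294967296, P(S=-16)=10518300/4294967296, P(S=-14)=28048800/4294967296, P(S=-12)=64512240/4294967296, P(S=-10)=129024480/4294967296, P(S=-8)=225792840/4294967296, P(S=-6)=347373600/4294967296, P(S=-4)=471435600/4294967296, P(S=-2)=565722720/4294967296, P(S=0)=601080390/4294967296, P(S=2)=565722720/4294967296, P(S=4)=471435600/4294967296, P(S=6)=347373600/4294967296, P(S=8)=225792840/4294967296, P(S=10)=129024480/4294967296, P(S=12)=64512240/4294967296, P(S=14)=28048800/4294967296, P(S=16)=10518300/4294967296, P(S=18)=3365856/4294967296, P(S=20)=906192/4294967296, P(S=22)=201376/4294967296, P(S=24)=35960/4294967296, P(S=26)=4960/4294967296, P(S=28)=496/4294967296, P(S=30)=32/4294967296, P(S=32)=1/4294967296
E[|S_32|] = Σ_m |m|·P(S_32=m) = 19234572480/4294967296 = 300540195/67108864

Answer: 300540195/67108864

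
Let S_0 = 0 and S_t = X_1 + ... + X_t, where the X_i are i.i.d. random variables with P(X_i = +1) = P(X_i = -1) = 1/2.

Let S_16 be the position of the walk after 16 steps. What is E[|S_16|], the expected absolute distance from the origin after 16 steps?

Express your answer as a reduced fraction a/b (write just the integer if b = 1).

S_16 takes values m ≡ 0 (mod 2) with |m| ≤ 16; P(S_16=m) = C(16,(16+m)/2)/2^16.
Total paths: 2^16 = 65536
Distribution: P(S=-16)=1/65536, P(S=-14)=16/65536, P(S=-12)=120/65536, P(S=-10)=560/65536, P(S=-8)=1820/65536, P(S=-6)=4368/65536, P(S=-4)=8008/65536, P(S=-2)=11440/65536, P(S=0)=12870/65536, P(S=2)=11440/65536, P(S=4)=8008/65536, P(S=6)=4368/65536, P(S=8)=1820/65536, P(S=10)=560/65536, P(S=12)=120/65536, P(S=14)=16/65536, P(S=16)=1/65536
E[|S_16|] = Σ_m |m|·P(S_16=m) = 205920/65536 = 6435/2048

Answer: 6435/2048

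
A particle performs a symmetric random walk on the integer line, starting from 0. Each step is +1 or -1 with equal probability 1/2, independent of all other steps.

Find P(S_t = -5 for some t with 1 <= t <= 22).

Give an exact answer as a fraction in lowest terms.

Count via complement. Let g(t,s) = #length-t paths at position s with S_1..S_t all ≠ -5.
g(t,s) = g(t-1,s-1) + g(t-1,s+1) for s ≠ -5; g(t,-5) = 0.
t=0: g(0,0)=1
t=1: g(1,-1)=1 g(1,1)=1
t=2: g(2,-2)=1 g(2,0)=2 g(2,2)=1
t=3: g(3,-3)=1 g(3,-1)=3 g(3,1)=3 g(3,3)=1
t=4: g(4,-4)=1 g(4,-2)=4 g(4,0)=6 g(4,2)=4 g(4,4)=1
t=5: g(5,-3)=5 g(5,-1)=10 g(5,1)=10 g(5,3)=5 g(5,5)=1
t=6: g(6,-4)=5 g(6,-2)=15 g(6,0)=20 g(6,2)=15 g(6,4)=6 g(6,6)=1
t=7: g(7,-3)=20 g(7,-1)=35 g(7,1)=35 g(7,3)=21 g(7,5)=7 g(7,7)=1
t=8: g(8,-4)=20 g(8,-2)=55 g(8,0)=70 g(8,2)=56 g(8,4)=28 g(8,6)=8 g(8,8)=1
t=9: g(9,-3)=75 g(9,-1)=125 g(9,1)=126 g(9,3)=84 g(9,5)=36 g(9,7)=9 g(9,9)=1
t=10: g(10,-4)=75 g(10,-2)=200 g(10,0)=251 g(10,2)=210 g(10,4)=120 g(10,6)=45 g(10,8)=10 g(10,10)=1
t=11: g(11,-3)=275 g(11,-1)=451 g(11,1)=461 g(11,3)=330 g(11,5)=165 g(11,7)=55 g(11,9)=11 g(11,11)=1
t=12: g(12,-4)=275 g(12,-2)=726 g(12,0)=912 g(12,2)=791 g(12,4)=495 g(12,6)=220 g(12,8)=66 g(12,10)=12 g(12,12)=1
t=13: g(13,-3)=1001 g(13,-1)=1638 g(13,1)=1703 g(13,3)=1286 g(13,5)=715 g(13,7)=286 g(13,9)=78 g(13,11)=13 g(13,13)=1
t=14: g(14,-4)=1001 g(14,-2)=2639 g(14,0)=3341 g(14,2)=2989 g(14,4)=2001 g(14,6)=1001 g(14,8)=364 g(14,10)=91 g(14,12)=14 g(14,14)=1
t=15: g(15,-3)=3640 g(15,-1)=5980 g(15,1)=6330 g(15,3)=4990 g(15,5)=3002 g(15,7)=1365 g(15,9)=455 g(15,11)=105 g(15,13)=15 g(15,15)=1
t=16: g(16,-4)=3640 g(16,-2)=9620 g(16,0)=12310 g(16,2)=11320 g(16,4)=7992 g(16,6)=4367 g(16,8)=1820 g(16,10)=560 g(16,12)=120 g(16,14)=16 g(16,16)=1
t=17: g(17,-3)=13260 g(17,-1)=21930 g(17,1)=23630 g(17,3)=19312 g(17,5)=12359 g(17,7)=6187 g(17,9)=2380 g(17,11)=680 g(17,13)=136 g(17,15)=17 g(17,17)=1
t=18: g(18,-4)=13260 g(18,-2)=35190 g(18,0)=45560 g(18,2)=42942 g(18,4)=31671 g(18,6)=18546 g(18,8)=8567 g(18,10)=3060 g(18,12)=816 g(18,14)=153 g(18,16)=18 g(18,18)=1
t=19: g(19,-3)=48450 g(19,-1)=80750 g(19,1)=88502 g(19,3)=74613 g(19,5)=50217 g(19,7)=27113 g(19,9)=11627 g(19,11)=3876 g(19,13)=969 g(19,15)=171 g(19,17)=19 g(19,19)=1
t=20: g(20,-4)=48450 g(20,-2)=129200 g(20,0)=169252 g(20,2)=163115 g(20,4)=124830 g(20,6)=77330 g(20,8)=38740 g(20,10)=15503 g(20,12)=4845 g(20,14)=1140 g(20,16)=190 g(20,18)=20 g(20,20)=1
t=21: g(21,-3)=177650 g(21,-1)=298452 g(21,1)=332367 g(21,3)=287945 g(21,5)=202160 g(21,7)=116070 g(21,9)=54243 g(21,11)=20348 g(21,13)=5985 g(21,15)=1330 g(21,17)=210 g(21,19)=21 g(21,21)=1
t=22: g(22,-4)=177650 g(22,-2)=476102 g(22,0)=630819 g(22,2)=620312 g(22,4)=490105 g(22,6)=318230 g(22,8)=170313 g(22,10)=74591 g(22,12)=26333 g(22,14)=7315 g(22,16)=1540 g(22,18)=231 g(22,20)=22 g(22,22)=1
Paths never hitting -5: Σ_s g(22,s) = 2993564
Paths hitting -5: 2^22 - 2993564 = 1200740
P = 1200740/4194304 = 300185/1048576

Answer: 300185/1048576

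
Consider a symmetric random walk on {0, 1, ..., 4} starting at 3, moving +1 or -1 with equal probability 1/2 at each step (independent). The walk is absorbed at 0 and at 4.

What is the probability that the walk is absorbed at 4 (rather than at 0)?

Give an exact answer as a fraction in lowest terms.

Answer: 3/4

Derivation:
Symmetric walk (p = 1/2): the harmonic-function argument gives P(hit 4 before 0 | start at 3) = a/N.
P = 3/4 = 3/4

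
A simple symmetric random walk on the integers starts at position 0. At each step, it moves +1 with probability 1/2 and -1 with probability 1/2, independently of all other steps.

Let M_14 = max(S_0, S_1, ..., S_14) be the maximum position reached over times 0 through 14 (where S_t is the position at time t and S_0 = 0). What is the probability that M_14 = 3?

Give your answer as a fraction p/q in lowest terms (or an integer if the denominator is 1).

Let M_14 = max(S_0,...,S_14). Use the reflection principle: for j ≥ 1, #{paths with M_14 ≥ j} = #{S_14 ≥ j} + #{S_14 ≥ j+1}.
By reflection, #{M_14 ≥ 3} = #{S_14 ≥ 3} + #{S_14 ≥ 4} = 3473 + 3473 = 6946.
#{M_14 ≥ 4} = #{S_14 ≥ 4} + #{S_14 ≥ 5} = 3473 + 1471 = 4944.
#{M_14 = 3} = 6946 - 4944 = 2002.
P(M_14 = 3) = 2002/16384 = 1001/8192

Answer: 1001/8192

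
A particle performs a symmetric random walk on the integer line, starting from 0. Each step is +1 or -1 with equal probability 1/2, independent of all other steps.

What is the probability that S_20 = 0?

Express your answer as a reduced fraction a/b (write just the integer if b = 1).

To return to 0 after 20 steps: need exactly 10 steps of +1 and 10 of -1.
Favorable paths: C(20,10) = 184756
Total paths: 2^20 = 1048576
P = 184756/1048576 = 46189/262144

Answer: 46189/262144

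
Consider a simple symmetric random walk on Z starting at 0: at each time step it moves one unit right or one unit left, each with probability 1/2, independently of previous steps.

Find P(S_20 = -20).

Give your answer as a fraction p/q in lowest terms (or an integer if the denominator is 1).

To reach position -20 after 20 steps: need 0 steps of +1 and 20 of -1.
Favorable paths: C(20,0) = 1
Total paths: 2^20 = 1048576
P = 1/1048576 = 1/1048576

Answer: 1/1048576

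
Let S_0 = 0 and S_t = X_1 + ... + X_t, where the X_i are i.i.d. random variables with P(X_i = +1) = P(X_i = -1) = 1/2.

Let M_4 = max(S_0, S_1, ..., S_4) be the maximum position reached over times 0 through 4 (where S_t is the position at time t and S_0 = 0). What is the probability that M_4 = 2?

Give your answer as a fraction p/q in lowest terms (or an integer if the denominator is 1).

Let M_4 = max(S_0,...,S_4). Use the reflection principle: for j ≥ 1, #{paths with M_4 ≥ j} = #{S_4 ≥ j} + #{S_4 ≥ j+1}.
By reflection, #{M_4 ≥ 2} = #{S_4 ≥ 2} + #{S_4 ≥ 3} = 5 + 1 = 6.
#{M_4 ≥ 3} = #{S_4 ≥ 3} + #{S_4 ≥ 4} = 1 + 1 = 2.
#{M_4 = 2} = 6 - 2 = 4.
P(M_4 = 2) = 4/16 = 1/4

Answer: 1/4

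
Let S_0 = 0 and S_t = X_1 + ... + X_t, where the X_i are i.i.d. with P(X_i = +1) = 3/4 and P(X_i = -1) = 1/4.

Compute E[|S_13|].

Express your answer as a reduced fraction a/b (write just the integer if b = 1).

S_13 takes values m ≡ 1 (mod 2) with |m| ≤ 13; P(S_13=m) = C(13,(13+m)/2) · (3/4)^((13+m)/2) · (1/4)^((13-m)/2).
Distribution: P(S=-13)=1/67108864, P(S=-11)=39/67108864, P(S=-9)=351/33554432, P(S=-7)=3861/33554432, P(S=-5)=57915/67108864, P(S=-3)=312741/67108864, P(S=-1)=312741/16777216, P(S=1)=938223/16777216, P(S=3)=8444007/67108864, P(S=5)=14073345/67108864, P(S=7)=8444007/33554432, P(S=9)=6908733/33554432, P(S=11)=6908733/67108864, P(S=13)=1594323/67108864
E[|S_13|] = Σ_m |m|·P(S_13=m) = 27580423/4194304

Answer: 27580423/4194304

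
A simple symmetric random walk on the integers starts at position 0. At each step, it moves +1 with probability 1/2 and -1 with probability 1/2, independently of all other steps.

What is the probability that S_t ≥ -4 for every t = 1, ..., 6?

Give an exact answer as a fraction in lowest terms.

Answer: 31/32

Derivation:
Let f(t,s) = #length-t paths at position s with S_1..S_t all ≥ -4.
f(t,s) = f(t-1,s-1) + f(t-1,s+1) for s ≥ -4; f(t,s) = 0 for s < -4.
t=0: f(0,0)=1
t=1: f(1,-1)=1 f(1,1)=1
t=2: f(2,-2)=1 f(2,0)=2 f(2,2)=1
t=3: f(3,-3)=1 f(3,-1)=3 f(3,1)=3 f(3,3)=1
t=4: f(4,-4)=1 f(4,-2)=4 f(4,0)=6 f(4,2)=4 f(4,4)=1
t=5: f(5,-3)=5 f(5,-1)=10 f(5,1)=10 f(5,3)=5 f(5,5)=1
t=6: f(6,-4)=5 f(6,-2)=15 f(6,0)=20 f(6,2)=15 f(6,4)=6 f(6,6)=1
Σ_s f(6,s) = 62
P = 62/64 = 31/32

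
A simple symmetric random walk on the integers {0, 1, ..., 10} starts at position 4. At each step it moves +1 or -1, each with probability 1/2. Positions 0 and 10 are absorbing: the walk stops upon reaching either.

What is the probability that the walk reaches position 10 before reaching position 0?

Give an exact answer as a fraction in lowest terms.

Symmetric walk (p = 1/2): the harmonic-function argument gives P(hit 10 before 0 | start at 4) = a/N.
P = 4/10 = 2/5

Answer: 2/5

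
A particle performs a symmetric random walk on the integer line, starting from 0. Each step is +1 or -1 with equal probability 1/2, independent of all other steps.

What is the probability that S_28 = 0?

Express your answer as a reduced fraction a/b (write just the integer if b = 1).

To return to 0 after 28 steps: need exactly 14 steps of +1 and 14 of -1.
Favorable paths: C(28,14) = 40116600
Total paths: 2^28 = 268435456
P = 40116600/268435456 = 5014575/33554432

Answer: 5014575/33554432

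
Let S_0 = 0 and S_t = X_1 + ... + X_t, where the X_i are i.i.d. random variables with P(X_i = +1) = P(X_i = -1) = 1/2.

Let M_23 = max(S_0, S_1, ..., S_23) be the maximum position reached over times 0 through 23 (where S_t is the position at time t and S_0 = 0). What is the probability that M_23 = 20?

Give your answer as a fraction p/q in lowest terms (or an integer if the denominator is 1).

Let M_23 = max(S_0,...,S_23). Use the reflection principle: for j ≥ 1, #{paths with M_23 ≥ j} = #{S_23 ≥ j} + #{S_23 ≥ j+1}.
By reflection, #{M_23 ≥ 20} = #{S_23 ≥ 20} + #{S_23 ≥ 21} = 24 + 24 = 48.
#{M_23 ≥ 21} = #{S_23 ≥ 21} + #{S_23 ≥ 22} = 24 + 1 = 25.
#{M_23 = 20} = 48 - 25 = 23.
P(M_23 = 20) = 23/8388608 = 23/8388608

Answer: 23/8388608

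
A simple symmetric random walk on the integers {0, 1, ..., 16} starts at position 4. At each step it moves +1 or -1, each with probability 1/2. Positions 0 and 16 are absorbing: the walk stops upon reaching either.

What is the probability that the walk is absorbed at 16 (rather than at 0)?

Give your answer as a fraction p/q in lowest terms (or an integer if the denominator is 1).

Symmetric walk (p = 1/2): the harmonic-function argument gives P(hit 16 before 0 | start at 4) = a/N.
P = 4/16 = 1/4

Answer: 1/4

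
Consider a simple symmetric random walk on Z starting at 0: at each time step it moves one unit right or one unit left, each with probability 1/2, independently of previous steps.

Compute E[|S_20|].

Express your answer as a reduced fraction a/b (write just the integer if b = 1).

Answer: 230945/65536

Derivation:
S_20 takes values m ≡ 0 (mod 2) with |m| ≤ 20; P(S_20=m) = C(20,(20+m)/2)/2^20.
Total paths: 2^20 = 1048576
Distribution: P(S=-20)=1/1048576, P(S=-18)=20/1048576, P(S=-16)=190/1048576, P(S=-14)=1140/1048576, P(S=-12)=4845/1048576, P(S=-10)=15504/1048576, P(S=-8)=38760/1048576, P(S=-6)=77520/1048576, P(S=-4)=125970/1048576, P(S=-2)=167960/1048576, P(S=0)=184756/1048576, P(S=2)=167960/1048576, P(S=4)=125970/1048576, P(S=6)=77520/1048576, P(S=8)=38760/1048576, P(S=10)=15504/1048576, P(S=12)=4845/1048576, P(S=14)=1140/1048576, P(S=16)=190/1048576, P(S=18)=20/1048576, P(S=20)=1/1048576
E[|S_20|] = Σ_m |m|·P(S_20=m) = 3695120/1048576 = 230945/65536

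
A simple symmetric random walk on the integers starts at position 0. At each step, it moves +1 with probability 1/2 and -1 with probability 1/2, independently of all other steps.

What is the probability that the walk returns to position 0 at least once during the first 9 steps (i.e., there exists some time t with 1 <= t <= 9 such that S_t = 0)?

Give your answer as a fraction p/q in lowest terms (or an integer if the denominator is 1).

Answer: 93/128

Derivation:
Count via complement. Let g(t,s) = #length-t paths at position s with S_1..S_t all ≠ 0.
g(t,s) = g(t-1,s-1) + g(t-1,s+1) for s ≠ 0; g(t,0) = 0.
t=0: g(0,0)=1
t=1: g(1,-1)=1 g(1,1)=1
t=2: g(2,-2)=1 g(2,2)=1
t=3: g(3,-3)=1 g(3,-1)=1 g(3,1)=1 g(3,3)=1
t=4: g(4,-4)=1 g(4,-2)=2 g(4,2)=2 g(4,4)=1
t=5: g(5,-5)=1 g(5,-3)=3 g(5,-1)=2 g(5,1)=2 g(5,3)=3 g(5,5)=1
t=6: g(6,-6)=1 g(6,-4)=4 g(6,-2)=5 g(6,2)=5 g(6,4)=4 g(6,6)=1
t=7: g(7,-7)=1 g(7,-5)=5 g(7,-3)=9 g(7,-1)=5 g(7,1)=5 g(7,3)=9 g(7,5)=5 g(7,7)=1
t=8: g(8,-8)=1 g(8,-6)=6 g(8,-4)=14 g(8,-2)=14 g(8,2)=14 g(8,4)=14 g(8,6)=6 g(8,8)=1
t=9: g(9,-9)=1 g(9,-7)=7 g(9,-5)=20 g(9,-3)=28 g(9,-1)=14 g(9,1)=14 g(9,3)=28 g(9,5)=20 g(9,7)=7 g(9,9)=1
Paths never hitting 0: Σ_s g(9,s) = 140
Paths hitting 0: 2^9 - 140 = 372
P = 372/512 = 93/128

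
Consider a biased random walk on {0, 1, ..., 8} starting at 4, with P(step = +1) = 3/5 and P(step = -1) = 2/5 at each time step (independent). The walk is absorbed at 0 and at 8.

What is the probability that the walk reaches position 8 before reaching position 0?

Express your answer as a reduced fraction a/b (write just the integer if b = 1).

Answer: 81/97

Derivation:
Biased walk: p = 3/5, q = 2/5, r = q/p = 2/3
Gambler's ruin: P(hit 8 before 0 | start at 4) = (1 - r^a)/(1 - r^N)
r^4 = 16/81; r^8 = 256/6561
P = (1 - 16/81) / (1 - 256/6561) = 65/81 / 6305/6561 = 81/97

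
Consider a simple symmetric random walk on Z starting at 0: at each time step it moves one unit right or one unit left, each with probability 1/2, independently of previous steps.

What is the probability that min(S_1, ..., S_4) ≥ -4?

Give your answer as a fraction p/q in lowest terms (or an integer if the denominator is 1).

Answer: 1

Derivation:
Let f(t,s) = #length-t paths at position s with S_1..S_t all ≥ -4.
f(t,s) = f(t-1,s-1) + f(t-1,s+1) for s ≥ -4; f(t,s) = 0 for s < -4.
t=0: f(0,0)=1
t=1: f(1,-1)=1 f(1,1)=1
t=2: f(2,-2)=1 f(2,0)=2 f(2,2)=1
t=3: f(3,-3)=1 f(3,-1)=3 f(3,1)=3 f(3,3)=1
t=4: f(4,-4)=1 f(4,-2)=4 f(4,0)=6 f(4,2)=4 f(4,4)=1
Σ_s f(4,s) = 16
P = 16/16 = 1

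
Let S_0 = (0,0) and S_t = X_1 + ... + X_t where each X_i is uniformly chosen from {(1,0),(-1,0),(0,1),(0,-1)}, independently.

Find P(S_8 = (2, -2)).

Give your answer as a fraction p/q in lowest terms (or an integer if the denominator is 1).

Answer: 245/8192

Derivation:
Let h be the number of horizontal steps (so 8-h are vertical). To end at (2,-2) need (h+2)/2 right-steps and ((8-h)-2)/2 up-steps.
Sum over h with 2 ≤ h ≤ 6, h ≡ 0 (mod 2), 8-h ≡ 0 (mod 2):
h=2: C(8,2)·C(2,2)·C(6,2) = 28·1·15 = 420
h=4: C(8,4)·C(4,3)·C(4,1) = 70·4·4 = 1120
h=6: C(8,6)·C(6,4)·C(2,0) = 28·15·1 = 420
Total favorable: 1960
Total paths: 4^8 = 65536
P = 1960/65536 = 245/8192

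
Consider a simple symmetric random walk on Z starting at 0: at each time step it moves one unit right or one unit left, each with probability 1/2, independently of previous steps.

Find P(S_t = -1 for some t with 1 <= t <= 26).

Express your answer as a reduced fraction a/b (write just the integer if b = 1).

Answer: 7088533/8388608

Derivation:
Count via complement. Let g(t,s) = #length-t paths at position s with S_1..S_t all ≠ -1.
g(t,s) = g(t-1,s-1) + g(t-1,s+1) for s ≠ -1; g(t,-1) = 0.
t=0: g(0,0)=1
t=1: g(1,1)=1
t=2: g(2,0)=1 g(2,2)=1
t=3: g(3,1)=2 g(3,3)=1
t=4: g(4,0)=2 g(4,2)=3 g(4,4)=1
t=5: g(5,1)=5 g(5,3)=4 g(5,5)=1
t=6: g(6,0)=5 g(6,2)=9 g(6,4)=5 g(6,6)=1
t=7: g(7,1)=14 g(7,3)=14 g(7,5)=6 g(7,7)=1
t=8: g(8,0)=14 g(8,2)=28 g(8,4)=20 g(8,6)=7 g(8,8)=1
t=9: g(9,1)=42 g(9,3)=48 g(9,5)=27 g(9,7)=8 g(9,9)=1
t=10: g(10,0)=42 g(10,2)=90 g(10,4)=75 g(10,6)=35 g(10,8)=9 g(10,10)=1
t=11: g(11,1)=132 g(11,3)=165 g(11,5)=110 g(11,7)=44 g(11,9)=10 g(11,11)=1
t=12: g(12,0)=132 g(12,2)=297 g(12,4)=275 g(12,6)=154 g(12,8)=54 g(12,10)=11 g(12,12)=1
t=13: g(13,1)=429 g(13,3)=572 g(13,5)=429 g(13,7)=208 g(13,9)=65 g(13,11)=12 g(13,13)=1
t=14: g(14,0)=429 g(14,2)=1001 g(14,4)=1001 g(14,6)=637 g(14,8)=273 g(14,10)=77 g(14,12)=13 g(14,14)=1
t=15: g(15,1)=1430 g(15,3)=2002 g(15,5)=1638 g(15,7)=910 g(15,9)=350 g(15,11)=90 g(15,13)=14 g(15,15)=1
t=16: g(16,0)=1430 g(16,2)=3432 g(16,4)=3640 g(16,6)=2548 g(16,8)=1260 g(16,10)=440 g(16,12)=104 g(16,14)=15 g(16,16)=1
t=17: g(17,1)=4862 g(17,3)=7072 g(17,5)=6188 g(17,7)=3808 g(17,9)=1700 g(17,11)=544 g(17,13)=119 g(17,15)=16 g(17,17)=1
t=18: g(18,0)=4862 g(18,2)=11934 g(18,4)=13260 g(18,6)=9996 g(18,8)=5508 g(18,10)=2244 g(18,12)=663 g(18,14)=135 g(18,16)=17 g(18,18)=1
t=19: g(19,1)=16796 g(19,3)=25194 g(19,5)=23256 g(19,7)=15504 g(19,9)=7752 g(19,11)=2907 g(19,13)=798 g(19,15)=152 g(19,17)=18 g(19,19)=1
t=20: g(20,0)=16796 g(20,2)=41990 g(20,4)=48450 g(20,6)=38760 g(20,8)=23256 g(20,10)=10659 g(20,12)=3705 g(20,14)=950 g(20,16)=170 g(20,18)=19 g(20,20)=1
t=21: g(21,1)=58786 g(21,3)=90440 g(21,5)=87210 g(21,7)=62016 g(21,9)=33915 g(21,11)=14364 g(21,13)=4655 g(21,15)=1120 g(21,17)=189 g(21,19)=20 g(21,21)=1
t=22: g(22,0)=58786 g(22,2)=149226 g(22,4)=177650 g(22,6)=149226 g(22,8)=95931 g(22,10)=48279 g(22,12)=19019 g(22,14)=5775 g(22,16)=1309 g(22,18)=209 g(22,20)=21 g(22,22)=1
t=23: g(23,1)=208012 g(23,3)=326876 g(23,5)=326876 g(23,7)=245157 g(23,9)=144210 g(23,11)=67298 g(23,13)=24794 g(23,15)=7084 g(23,17)=1518 g(23,19)=230 g(23,21)=22 g(23,23)=1
t=24: g(24,0)=208012 g(24,2)=534888 g(24,4)=653752 g(24,6)=572033 g(24,8)=389367 g(24,10)=211508 g(24,12)=92092 g(24,14)=31878 g(24,16)=8602 g(24,18)=1748 g(24,20)=252 g(24,22)=23 g(24,24)=1
t=25: g(25,1)=742900 g(25,3)=1188640 g(25,5)=1225785 g(25,7)=961400 g(25,9)=600875 g(25,11)=303600 g(25,13)=123970 g(25,15)=40480 g(25,17)=10350 g(25,19)=2000 g(25,21)=275 g(25,23)=24 g(25,25)=1
t=26: g(26,0)=742900 g(26,2)=1931540 g(26,4)=2414425 g(26,6)=2187185 g(26,8)=1562275 g(26,10)=904475 g(26,12)=427570 g(26,14)=164450 g(26,16)=50830 g(26,18)=12350 g(26,20)=2275 g(26,22)=299 g(26,24)=25 g(26,26)=1
Paths never hitting -1: Σ_s g(26,s) = 10400600
Paths hitting -1: 2^26 - 10400600 = 56708264
P = 56708264/67108864 = 7088533/8388608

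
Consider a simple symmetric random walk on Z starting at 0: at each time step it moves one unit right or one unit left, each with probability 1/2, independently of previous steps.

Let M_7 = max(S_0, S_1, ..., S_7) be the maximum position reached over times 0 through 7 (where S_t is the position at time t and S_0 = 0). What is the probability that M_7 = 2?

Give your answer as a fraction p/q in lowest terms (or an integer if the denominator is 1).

Answer: 21/128

Derivation:
Let M_7 = max(S_0,...,S_7). Use the reflection principle: for j ≥ 1, #{paths with M_7 ≥ j} = #{S_7 ≥ j} + #{S_7 ≥ j+1}.
By reflection, #{M_7 ≥ 2} = #{S_7 ≥ 2} + #{S_7 ≥ 3} = 29 + 29 = 58.
#{M_7 ≥ 3} = #{S_7 ≥ 3} + #{S_7 ≥ 4} = 29 + 8 = 37.
#{M_7 = 2} = 58 - 37 = 21.
P(M_7 = 2) = 21/128 = 21/128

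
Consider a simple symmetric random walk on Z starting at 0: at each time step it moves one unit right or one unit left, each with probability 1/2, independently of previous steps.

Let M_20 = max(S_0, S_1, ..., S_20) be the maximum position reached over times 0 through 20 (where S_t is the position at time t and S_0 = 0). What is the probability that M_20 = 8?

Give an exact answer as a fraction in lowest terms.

Let M_20 = max(S_0,...,S_20). Use the reflection principle: for j ≥ 1, #{paths with M_20 ≥ j} = #{S_20 ≥ j} + #{S_20 ≥ j+1}.
By reflection, #{M_20 ≥ 8} = #{S_20 ≥ 8} + #{S_20 ≥ 9} = 60460 + 21700 = 82160.
#{M_20 ≥ 9} = #{S_20 ≥ 9} + #{S_20 ≥ 10} = 21700 + 21700 = 43400.
#{M_20 = 8} = 82160 - 43400 = 38760.
P(M_20 = 8) = 38760/1048576 = 4845/131072

Answer: 4845/131072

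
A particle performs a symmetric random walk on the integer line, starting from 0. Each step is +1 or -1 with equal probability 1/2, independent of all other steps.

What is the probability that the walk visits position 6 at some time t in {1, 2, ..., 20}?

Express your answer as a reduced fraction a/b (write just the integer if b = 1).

Count via complement. Let g(t,s) = #length-t paths at position s with S_1..S_t all ≠ 6.
g(t,s) = g(t-1,s-1) + g(t-1,s+1) for s ≠ 6; g(t,6) = 0.
t=0: g(0,0)=1
t=1: g(1,-1)=1 g(1,1)=1
t=2: g(2,-2)=1 g(2,0)=2 g(2,2)=1
t=3: g(3,-3)=1 g(3,-1)=3 g(3,1)=3 g(3,3)=1
t=4: g(4,-4)=1 g(4,-2)=4 g(4,0)=6 g(4,2)=4 g(4,4)=1
t=5: g(5,-5)=1 g(5,-3)=5 g(5,-1)=10 g(5,1)=10 g(5,3)=5 g(5,5)=1
t=6: g(6,-6)=1 g(6,-4)=6 g(6,-2)=15 g(6,0)=20 g(6,2)=15 g(6,4)=6
t=7: g(7,-7)=1 g(7,-5)=7 g(7,-3)=21 g(7,-1)=35 g(7,1)=35 g(7,3)=21 g(7,5)=6
t=8: g(8,-8)=1 g(8,-6)=8 g(8,-4)=28 g(8,-2)=56 g(8,0)=70 g(8,2)=56 g(8,4)=27
t=9: g(9,-9)=1 g(9,-7)=9 g(9,-5)=36 g(9,-3)=84 g(9,-1)=126 g(9,1)=126 g(9,3)=83 g(9,5)=27
t=10: g(10,-10)=1 g(10,-8)=10 g(10,-6)=45 g(10,-4)=120 g(10,-2)=210 g(10,0)=252 g(10,2)=209 g(10,4)=110
t=11: g(11,-11)=1 g(11,-9)=11 g(11,-7)=55 g(11,-5)=165 g(11,-3)=330 g(11,-1)=462 g(11,1)=461 g(11,3)=319 g(11,5)=110
t=12: g(12,-12)=1 g(12,-10)=12 g(12,-8)=66 g(12,-6)=220 g(12,-4)=495 g(12,-2)=792 g(12,0)=923 g(12,2)=780 g(12,4)=429
t=13: g(13,-13)=1 g(13,-11)=13 g(13,-9)=78 g(13,-7)=286 g(13,-5)=715 g(13,-3)=1287 g(13,-1)=1715 g(13,1)=1703 g(13,3)=1209 g(13,5)=429
t=14: g(14,-14)=1 g(14,-12)=14 g(14,-10)=91 g(14,-8)=364 g(14,-6)=1001 g(14,-4)=2002 g(14,-2)=3002 g(14,0)=3418 g(14,2)=2912 g(14,4)=1638
t=15: g(15,-15)=1 g(15,-13)=15 g(15,-11)=105 g(15,-9)=455 g(15,-7)=1365 g(15,-5)=3003 g(15,-3)=5004 g(15,-1)=6420 g(15,1)=6330 g(15,3)=4550 g(15,5)=1638
t=16: g(16,-16)=1 g(16,-14)=16 g(16,-12)=120 g(16,-10)=560 g(16,-8)=1820 g(16,-6)=4368 g(16,-4)=8007 g(16,-2)=11424 g(16,0)=12750 g(16,2)=10880 g(16,4)=6188
t=17: g(17,-17)=1 g(17,-15)=17 g(17,-13)=136 g(17,-11)=680 g(17,-9)=2380 g(17,-7)=6188 g(17,-5)=12375 g(17,-3)=19431 g(17,-1)=24174 g(17,1)=23630 g(17,3)=17068 g(17,5)=6188
t=18: g(18,-18)=1 g(18,-16)=18 g(18,-14)=153 g(18,-12)=816 g(18,-10)=3060 g(18,-8)=8568 g(18,-6)=18563 g(18,-4)=31806 g(18,-2)=43605 g(18,0)=47804 g(18,2)=40698 g(18,4)=23256
t=19: g(19,-19)=1 g(19,-17)=19 g(19,-15)=171 g(19,-13)=969 g(19,-11)=3876 g(19,-9)=11628 g(19,-7)=27131 g(19,-5)=50369 g(19,-3)=75411 g(19,-1)=91409 g(19,1)=88502 g(19,3)=63954 g(19,5)=23256
t=20: g(20,-20)=1 g(20,-18)=20 g(20,-16)=190 g(20,-14)=1140 g(20,-12)=4845 g(20,-10)=15504 g(20,-8)=38759 g(20,-6)=77500 g(20,-4)=125780 g(20,-2)=166820 g(20,0)=179911 g(20,2)=152456 g(20,4)=87210
Paths never hitting 6: Σ_s g(20,s) = 850136
Paths hitting 6: 2^20 - 850136 = 198440
P = 198440/1048576 = 24805/131072

Answer: 24805/131072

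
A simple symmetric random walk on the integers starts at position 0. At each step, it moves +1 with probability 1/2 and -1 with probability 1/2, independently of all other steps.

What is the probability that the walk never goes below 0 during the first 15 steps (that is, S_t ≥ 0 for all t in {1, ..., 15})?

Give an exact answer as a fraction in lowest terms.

Answer: 6435/32768

Derivation:
Let f(t,s) = #length-t paths at position s with S_1..S_t all ≥ 0.
f(t,s) = f(t-1,s-1) + f(t-1,s+1) for s ≥ 0; f(t,s) = 0 for s < 0.
t=0: f(0,0)=1
t=1: f(1,1)=1
t=2: f(2,0)=1 f(2,2)=1
t=3: f(3,1)=2 f(3,3)=1
t=4: f(4,0)=2 f(4,2)=3 f(4,4)=1
t=5: f(5,1)=5 f(5,3)=4 f(5,5)=1
t=6: f(6,0)=5 f(6,2)=9 f(6,4)=5 f(6,6)=1
t=7: f(7,1)=14 f(7,3)=14 f(7,5)=6 f(7,7)=1
t=8: f(8,0)=14 f(8,2)=28 f(8,4)=20 f(8,6)=7 f(8,8)=1
t=9: f(9,1)=42 f(9,3)=48 f(9,5)=27 f(9,7)=8 f(9,9)=1
t=10: f(10,0)=42 f(10,2)=90 f(10,4)=75 f(10,6)=35 f(10,8)=9 f(10,10)=1
t=11: f(11,1)=132 f(11,3)=165 f(11,5)=110 f(11,7)=44 f(11,9)=10 f(11,11)=1
t=12: f(12,0)=132 f(12,2)=297 f(12,4)=275 f(12,6)=154 f(12,8)=54 f(12,10)=11 f(12,12)=1
t=13: f(13,1)=429 f(13,3)=572 f(13,5)=429 f(13,7)=208 f(13,9)=65 f(13,11)=12 f(13,13)=1
t=14: f(14,0)=429 f(14,2)=1001 f(14,4)=1001 f(14,6)=637 f(14,8)=273 f(14,10)=77 f(14,12)=13 f(14,14)=1
t=15: f(15,1)=1430 f(15,3)=2002 f(15,5)=1638 f(15,7)=910 f(15,9)=350 f(15,11)=90 f(15,13)=14 f(15,15)=1
Σ_s f(15,s) = 6435
P = 6435/32768 = 6435/32768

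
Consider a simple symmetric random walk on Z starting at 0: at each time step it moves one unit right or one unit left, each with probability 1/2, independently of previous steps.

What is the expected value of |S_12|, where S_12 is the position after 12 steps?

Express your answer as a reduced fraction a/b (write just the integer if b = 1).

S_12 takes values m ≡ 0 (mod 2) with |m| ≤ 12; P(S_12=m) = C(12,(12+m)/2)/2^12.
Total paths: 2^12 = 4096
Distribution: P(S=-12)=1/4096, P(S=-10)=12/4096, P(S=-8)=66/4096, P(S=-6)=220/4096, P(S=-4)=495/4096, P(S=-2)=792/4096, P(S=0)=924/4096, P(S=2)=792/4096, P(S=4)=495/4096, P(S=6)=220/4096, P(S=8)=66/4096, P(S=10)=12/4096, P(S=12)=1/4096
E[|S_12|] = Σ_m |m|·P(S_12=m) = 11088/4096 = 693/256

Answer: 693/256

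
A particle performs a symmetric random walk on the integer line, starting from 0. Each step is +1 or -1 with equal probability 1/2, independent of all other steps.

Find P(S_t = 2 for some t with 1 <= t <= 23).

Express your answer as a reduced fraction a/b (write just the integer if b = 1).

Count via complement. Let g(t,s) = #length-t paths at position s with S_1..S_t all ≠ 2.
g(t,s) = g(t-1,s-1) + g(t-1,s+1) for s ≠ 2; g(t,2) = 0.
t=0: g(0,0)=1
t=1: g(1,-1)=1 g(1,1)=1
t=2: g(2,-2)=1 g(2,0)=2
t=3: g(3,-3)=1 g(3,-1)=3 g(3,1)=2
t=4: g(4,-4)=1 g(4,-2)=4 g(4,0)=5
t=5: g(5,-5)=1 g(5,-3)=5 g(5,-1)=9 g(5,1)=5
t=6: g(6,-6)=1 g(6,-4)=6 g(6,-2)=14 g(6,0)=14
t=7: g(7,-7)=1 g(7,-5)=7 g(7,-3)=20 g(7,-1)=28 g(7,1)=14
t=8: g(8,-8)=1 g(8,-6)=8 g(8,-4)=27 g(8,-2)=48 g(8,0)=42
t=9: g(9,-9)=1 g(9,-7)=9 g(9,-5)=35 g(9,-3)=75 g(9,-1)=90 g(9,1)=42
t=10: g(10,-10)=1 g(10,-8)=10 g(10,-6)=44 g(10,-4)=110 g(10,-2)=165 g(10,0)=132
t=11: g(11,-11)=1 g(11,-9)=11 g(11,-7)=54 g(11,-5)=154 g(11,-3)=275 g(11,-1)=297 g(11,1)=132
t=12: g(12,-12)=1 g(12,-10)=12 g(12,-8)=65 g(12,-6)=208 g(12,-4)=429 g(12,-2)=572 g(12,0)=429
t=13: g(13,-13)=1 g(13,-11)=13 g(13,-9)=77 g(13,-7)=273 g(13,-5)=637 g(13,-3)=1001 g(13,-1)=1001 g(13,1)=429
t=14: g(14,-14)=1 g(14,-12)=14 g(14,-10)=90 g(14,-8)=350 g(14,-6)=910 g(14,-4)=1638 g(14,-2)=2002 g(14,0)=1430
t=15: g(15,-15)=1 g(15,-13)=15 g(15,-11)=104 g(15,-9)=440 g(15,-7)=1260 g(15,-5)=2548 g(15,-3)=3640 g(15,-1)=3432 g(15,1)=1430
t=16: g(16,-16)=1 g(16,-14)=16 g(16,-12)=119 g(16,-10)=544 g(16,-8)=1700 g(16,-6)=3808 g(16,-4)=6188 g(16,-2)=7072 g(16,0)=4862
t=17: g(17,-17)=1 g(17,-15)=17 g(17,-13)=135 g(17,-11)=663 g(17,-9)=2244 g(17,-7)=5508 g(17,-5)=9996 g(17,-3)=13260 g(17,-1)=11934 g(17,1)=4862
t=18: g(18,-18)=1 g(18,-16)=18 g(18,-14)=152 g(18,-12)=798 g(18,-10)=2907 g(18,-8)=7752 g(18,-6)=15504 g(18,-4)=23256 g(18,-2)=25194 g(18,0)=16796
t=19: g(19,-19)=1 g(19,-17)=19 g(19,-15)=170 g(19,-13)=950 g(19,-11)=3705 g(19,-9)=10659 g(19,-7)=23256 g(19,-5)=38760 g(19,-3)=48450 g(19,-1)=41990 g(19,1)=16796
t=20: g(20,-20)=1 g(20,-18)=20 g(20,-16)=189 g(20,-14)=1120 g(20,-12)=4655 g(20,-10)=14364 g(20,-8)=33915 g(20,-6)=62016 g(20,-4)=87210 g(20,-2)=90440 g(20,0)=58786
t=21: g(21,-21)=1 g(21,-19)=21 g(21,-17)=209 g(21,-15)=1309 g(21,-13)=5775 g(21,-11)=19019 g(21,-9)=48279 g(21,-7)=95931 g(21,-5)=149226 g(21,-3)=177650 g(21,-1)=149226 g(21,1)=58786
t=22: g(22,-22)=1 g(22,-20)=22 g(22,-18)=230 g(22,-16)=1518 g(22,-14)=7084 g(22,-12)=24794 g(22,-10)=67298 g(22,-8)=144210 g(22,-6)=245157 g(22,-4)=326876 g(22,-2)=326876 g(22,0)=208012
t=23: g(23,-23)=1 g(23,-21)=23 g(23,-19)=252 g(23,-17)=1748 g(23,-15)=8602 g(23,-13)=31878 g(23,-11)=92092 g(23,-9)=211508 g(23,-7)=389367 g(23,-5)=572033 g(23,-3)=653752 g(23,-1)=534888 g(23,1)=208012
Paths never hitting 2: Σ_s g(23,s) = 2704156
Paths hitting 2: 2^23 - 2704156 = 5684452
P = 5684452/8388608 = 1421113/2097152

Answer: 1421113/2097152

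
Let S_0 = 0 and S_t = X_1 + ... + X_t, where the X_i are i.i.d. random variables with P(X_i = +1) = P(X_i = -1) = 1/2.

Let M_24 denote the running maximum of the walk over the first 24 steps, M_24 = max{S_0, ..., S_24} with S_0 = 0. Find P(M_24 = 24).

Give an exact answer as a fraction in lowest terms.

Answer: 1/16777216

Derivation:
Let M_24 = max(S_0,...,S_24). Use the reflection principle: for j ≥ 1, #{paths with M_24 ≥ j} = #{S_24 ≥ j} + #{S_24 ≥ j+1}.
By reflection, #{M_24 ≥ 24} = #{S_24 ≥ 24} + #{S_24 ≥ 25} = 1 + 0 = 1.
#{M_24 ≥ 25} = #{S_24 ≥ 25} + #{S_24 ≥ 26} = 0 + 0 = 0.
#{M_24 = 24} = 1 - 0 = 1.
P(M_24 = 24) = 1/16777216 = 1/16777216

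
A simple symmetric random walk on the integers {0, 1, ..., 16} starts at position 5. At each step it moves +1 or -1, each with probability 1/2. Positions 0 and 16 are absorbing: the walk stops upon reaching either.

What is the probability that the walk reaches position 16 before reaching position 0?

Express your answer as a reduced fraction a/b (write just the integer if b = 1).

Answer: 5/16

Derivation:
Symmetric walk (p = 1/2): the harmonic-function argument gives P(hit 16 before 0 | start at 5) = a/N.
P = 5/16 = 5/16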